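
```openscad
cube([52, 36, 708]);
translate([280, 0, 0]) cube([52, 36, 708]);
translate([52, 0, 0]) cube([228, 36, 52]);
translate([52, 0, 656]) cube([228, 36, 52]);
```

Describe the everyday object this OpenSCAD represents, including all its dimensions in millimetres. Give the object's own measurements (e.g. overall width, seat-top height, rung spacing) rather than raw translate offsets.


A rectangular picture frame lying in the x–z plane (depth along y). The opening is 228 mm wide (x) by 604 mm tall (z), surrounded by a border 52 mm wide on all four sides. The frame is 36 mm deep and is made of two full-height vertical stiles with two horizontal rails fitted between them.


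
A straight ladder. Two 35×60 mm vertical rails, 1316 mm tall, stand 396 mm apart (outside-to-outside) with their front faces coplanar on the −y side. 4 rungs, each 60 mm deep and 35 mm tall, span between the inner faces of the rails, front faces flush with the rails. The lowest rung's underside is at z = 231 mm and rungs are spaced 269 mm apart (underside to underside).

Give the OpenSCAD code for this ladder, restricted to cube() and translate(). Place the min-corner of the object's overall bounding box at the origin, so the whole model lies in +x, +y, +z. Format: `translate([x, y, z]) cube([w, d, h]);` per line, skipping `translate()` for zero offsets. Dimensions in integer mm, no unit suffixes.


// rung span = 396 - 2*35 = 326
// rung[k] z = 231 + k*269
cube([35, 60, 1316]);
translate([361, 0, 0]) cube([35, 60, 1316]);
translate([35, 0, 231]) cube([326, 60, 35]);
translate([35, 0, 500]) cube([326, 60, 35]);
translate([35, 0, 769]) cube([326, 60, 35]);
translate([35, 0, 1038]) cube([326, 60, 35]);


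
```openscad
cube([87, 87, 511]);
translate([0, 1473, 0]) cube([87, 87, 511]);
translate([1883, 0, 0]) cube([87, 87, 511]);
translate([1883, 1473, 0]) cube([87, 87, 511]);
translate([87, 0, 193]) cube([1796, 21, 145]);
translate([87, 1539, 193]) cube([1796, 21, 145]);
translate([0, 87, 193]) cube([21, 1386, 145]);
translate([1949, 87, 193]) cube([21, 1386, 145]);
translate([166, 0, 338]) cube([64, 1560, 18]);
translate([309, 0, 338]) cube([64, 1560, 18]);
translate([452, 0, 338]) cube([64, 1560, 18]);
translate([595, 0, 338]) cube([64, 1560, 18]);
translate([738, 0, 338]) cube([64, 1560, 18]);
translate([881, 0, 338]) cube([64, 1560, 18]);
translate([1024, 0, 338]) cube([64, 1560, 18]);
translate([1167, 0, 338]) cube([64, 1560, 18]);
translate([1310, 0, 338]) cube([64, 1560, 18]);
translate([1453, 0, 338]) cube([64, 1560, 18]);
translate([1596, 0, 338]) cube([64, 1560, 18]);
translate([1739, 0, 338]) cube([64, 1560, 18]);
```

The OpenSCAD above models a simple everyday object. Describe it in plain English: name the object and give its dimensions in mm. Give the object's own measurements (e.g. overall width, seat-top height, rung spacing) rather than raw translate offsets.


A bed frame 1970 mm long (x) by 1560 mm wide (y). Four 87×87 mm corner posts, 511 mm tall, at the corners of the footprint. Four rails of 21 mm thickness and 145 mm height run between adjacent posts with their undersides at z = 193 mm, their outer faces flush with the outside of the frame (the two x-running rails run between the posts' inner faces; the two y-running rails run between the posts' inner faces). 12 slats, each 64 mm wide (x) and 18 mm thick, lie across the top of the two x-running rails, running the full 1560 mm width of the frame in y; along x they sit between the end posts with a 79 mm gap after the −x posts and between neighbouring slats, leaving 80 mm before the +x posts.


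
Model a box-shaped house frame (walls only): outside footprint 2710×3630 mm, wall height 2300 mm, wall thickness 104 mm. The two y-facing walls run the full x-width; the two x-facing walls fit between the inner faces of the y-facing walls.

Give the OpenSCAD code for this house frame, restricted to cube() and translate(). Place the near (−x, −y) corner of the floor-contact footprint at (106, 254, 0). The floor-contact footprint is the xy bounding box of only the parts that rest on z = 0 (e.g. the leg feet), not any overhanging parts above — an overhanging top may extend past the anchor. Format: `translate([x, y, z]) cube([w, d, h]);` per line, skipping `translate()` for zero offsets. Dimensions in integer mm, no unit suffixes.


translate([106, 254, 0]) cube([2710, 104, 2300]);
translate([106, 3780, 0]) cube([2710, 104, 2300]);
translate([106, 358, 0]) cube([104, 3422, 2300]);
translate([2712, 358, 0]) cube([104, 3422, 2300]);


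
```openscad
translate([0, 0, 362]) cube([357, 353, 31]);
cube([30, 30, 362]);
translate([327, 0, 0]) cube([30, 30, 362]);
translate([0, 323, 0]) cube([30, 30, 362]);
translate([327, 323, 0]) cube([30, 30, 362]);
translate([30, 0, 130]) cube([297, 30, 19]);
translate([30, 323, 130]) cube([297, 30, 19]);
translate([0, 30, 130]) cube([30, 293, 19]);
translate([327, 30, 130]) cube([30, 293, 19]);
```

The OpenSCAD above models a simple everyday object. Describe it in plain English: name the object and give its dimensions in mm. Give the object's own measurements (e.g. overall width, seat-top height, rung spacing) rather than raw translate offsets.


A four-legged stool. The seat is a 357×353×31 mm slab whose top surface is at z = 393 mm; four square legs, each 30×30 mm in cross-section, run from the floor (z = 0) to the underside of the seat, each flush with a corner of the seat. Four stretchers, 30 mm wide and 19 mm tall, connect adjacent legs with their undersides at z = 130 mm, each running between the inner faces of the legs it joins and aligned with the legs' outer faces on the other axis.


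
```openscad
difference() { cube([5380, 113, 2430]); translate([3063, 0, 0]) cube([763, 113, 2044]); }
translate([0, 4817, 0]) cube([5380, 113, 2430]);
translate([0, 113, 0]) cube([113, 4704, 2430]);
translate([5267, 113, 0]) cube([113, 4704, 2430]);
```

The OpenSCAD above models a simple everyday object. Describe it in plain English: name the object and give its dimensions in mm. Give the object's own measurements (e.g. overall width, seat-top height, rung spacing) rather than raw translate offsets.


A single room: four walls, each 2430 mm tall and 113 mm thick, enclosing an outside footprint 5380×4930 mm (x × y), no floor or roof. The front and back walls (−y and +y sides) run the full x-width; the side walls fit between their inner faces. A door opening 763 mm wide and 2044 mm tall is cut through the front wall from the floor up, its −x edge 3063 mm from the wall's −x end.


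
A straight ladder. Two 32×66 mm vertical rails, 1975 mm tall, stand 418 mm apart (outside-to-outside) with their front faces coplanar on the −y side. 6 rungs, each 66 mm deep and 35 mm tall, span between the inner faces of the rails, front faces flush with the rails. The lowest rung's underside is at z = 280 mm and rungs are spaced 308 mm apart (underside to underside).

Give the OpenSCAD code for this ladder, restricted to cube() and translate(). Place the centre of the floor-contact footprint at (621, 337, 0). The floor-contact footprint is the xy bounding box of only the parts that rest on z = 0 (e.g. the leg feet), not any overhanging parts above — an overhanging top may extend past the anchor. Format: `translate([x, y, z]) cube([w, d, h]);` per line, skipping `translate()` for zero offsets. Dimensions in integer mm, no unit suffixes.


// rung span = 418 - 2*32 = 354
// rung[k] z = 280 + k*308
translate([412, 304, 0]) cube([32, 66, 1975]);
translate([798, 304, 0]) cube([32, 66, 1975]);
translate([444, 304, 280]) cube([354, 66, 35]);
translate([444, 304, 588]) cube([354, 66, 35]);
translate([444, 304, 896]) cube([354, 66, 35]);
translate([444, 304, 1204]) cube([354, 66, 35]);
translate([444, 304, 1512]) cube([354, 66, 35]);
translate([444, 304, 1820]) cube([354, 66, 35]);


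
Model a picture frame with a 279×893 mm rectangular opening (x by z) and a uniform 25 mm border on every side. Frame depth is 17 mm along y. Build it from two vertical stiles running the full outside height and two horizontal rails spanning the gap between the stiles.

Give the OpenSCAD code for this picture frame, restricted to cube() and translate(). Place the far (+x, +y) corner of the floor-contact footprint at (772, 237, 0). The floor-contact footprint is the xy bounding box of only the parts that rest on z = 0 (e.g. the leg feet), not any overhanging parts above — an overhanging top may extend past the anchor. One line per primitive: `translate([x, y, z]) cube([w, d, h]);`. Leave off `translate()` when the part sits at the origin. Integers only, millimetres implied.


translate([443, 220, 0]) cube([25, 17, 943]);
translate([747, 220, 0]) cube([25, 17, 943]);
translate([468, 220, 0]) cube([279, 17, 25]);
translate([468, 220, 918]) cube([279, 17, 25]);


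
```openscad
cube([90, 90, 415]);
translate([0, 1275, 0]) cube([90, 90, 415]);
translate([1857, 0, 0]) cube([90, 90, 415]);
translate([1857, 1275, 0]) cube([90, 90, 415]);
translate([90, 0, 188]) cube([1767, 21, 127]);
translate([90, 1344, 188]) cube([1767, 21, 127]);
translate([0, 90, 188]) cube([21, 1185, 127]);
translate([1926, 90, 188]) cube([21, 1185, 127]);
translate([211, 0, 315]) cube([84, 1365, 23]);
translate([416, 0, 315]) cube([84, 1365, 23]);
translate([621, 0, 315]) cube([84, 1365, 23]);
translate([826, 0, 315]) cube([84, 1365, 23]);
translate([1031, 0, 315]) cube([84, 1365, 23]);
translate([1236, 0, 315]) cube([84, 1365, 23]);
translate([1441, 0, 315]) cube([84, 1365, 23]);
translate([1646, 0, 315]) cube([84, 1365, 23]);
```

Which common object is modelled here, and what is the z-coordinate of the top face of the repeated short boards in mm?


A bed frame. The slat-top height is 338 mm.

Four posts, four rails, and a row of slats — a bed frame. Slats sit on the rails at z = 188 + 127 = 315; with slat thickness 23, the top is 338 mm.


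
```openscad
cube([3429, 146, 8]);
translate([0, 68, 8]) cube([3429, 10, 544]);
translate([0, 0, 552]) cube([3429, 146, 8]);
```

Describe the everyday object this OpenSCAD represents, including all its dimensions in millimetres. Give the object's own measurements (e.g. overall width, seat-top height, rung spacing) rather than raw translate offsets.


An I-beam lying along x, 3429 mm long. Overall section height 560 mm. Two flanges 146 mm wide (y) and 8 mm thick, one on the floor and one at the top; a web 10 mm thick runs between them, centred on the flange width.


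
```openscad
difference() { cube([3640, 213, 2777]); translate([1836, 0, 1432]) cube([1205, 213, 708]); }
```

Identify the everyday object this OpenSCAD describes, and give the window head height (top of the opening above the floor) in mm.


A wall with a window opening. The window head height is 2140 mm.

A wall with a rectangular opening subtracted — a window. Sill at z = 1432, opening 708 mm tall, so the head is at 1432 + 708 = 2140 mm.


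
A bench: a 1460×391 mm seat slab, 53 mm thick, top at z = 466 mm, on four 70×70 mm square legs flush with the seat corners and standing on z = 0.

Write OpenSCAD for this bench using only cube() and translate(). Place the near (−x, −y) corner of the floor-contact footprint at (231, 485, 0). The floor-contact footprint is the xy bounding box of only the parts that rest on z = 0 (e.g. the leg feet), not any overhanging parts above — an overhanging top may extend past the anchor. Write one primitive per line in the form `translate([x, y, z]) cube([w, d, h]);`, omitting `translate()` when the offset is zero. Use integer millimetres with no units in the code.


translate([231, 485, 413]) cube([1460, 391, 53]);
translate([231, 485, 0]) cube([70, 70, 413]);
translate([231, 806, 0]) cube([70, 70, 413]);
translate([1621, 485, 0]) cube([70, 70, 413]);
translate([1621, 806, 0]) cube([70, 70, 413]);


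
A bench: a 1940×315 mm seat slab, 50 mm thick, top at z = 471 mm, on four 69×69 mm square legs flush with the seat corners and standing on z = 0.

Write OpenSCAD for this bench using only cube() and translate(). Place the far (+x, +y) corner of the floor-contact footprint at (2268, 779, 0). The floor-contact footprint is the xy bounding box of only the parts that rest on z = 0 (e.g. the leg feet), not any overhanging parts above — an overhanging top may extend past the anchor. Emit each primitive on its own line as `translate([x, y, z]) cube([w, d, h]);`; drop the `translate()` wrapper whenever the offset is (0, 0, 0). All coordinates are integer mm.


// leg_h = 471 − 50 = 421
translate([328, 464, 421]) cube([1940, 315, 50]);
translate([328, 464, 0]) cube([69, 69, 421]);
translate([328, 710, 0]) cube([69, 69, 421]);
translate([2199, 464, 0]) cube([69, 69, 421]);
translate([2199, 710, 0]) cube([69, 69, 421]);


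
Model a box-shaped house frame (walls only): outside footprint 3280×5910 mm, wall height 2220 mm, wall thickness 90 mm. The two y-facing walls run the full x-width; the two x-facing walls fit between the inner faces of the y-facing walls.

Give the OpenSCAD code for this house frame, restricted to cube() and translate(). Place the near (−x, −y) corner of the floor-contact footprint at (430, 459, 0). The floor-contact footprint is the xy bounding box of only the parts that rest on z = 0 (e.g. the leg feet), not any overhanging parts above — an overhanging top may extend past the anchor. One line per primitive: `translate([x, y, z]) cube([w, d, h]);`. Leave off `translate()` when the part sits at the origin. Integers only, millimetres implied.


translate([430, 459, 0]) cube([3280, 90, 2220]);
translate([430, 6279, 0]) cube([3280, 90, 2220]);
translate([430, 549, 0]) cube([90, 5730, 2220]);
translate([3620, 549, 0]) cube([90, 5730, 2220]);


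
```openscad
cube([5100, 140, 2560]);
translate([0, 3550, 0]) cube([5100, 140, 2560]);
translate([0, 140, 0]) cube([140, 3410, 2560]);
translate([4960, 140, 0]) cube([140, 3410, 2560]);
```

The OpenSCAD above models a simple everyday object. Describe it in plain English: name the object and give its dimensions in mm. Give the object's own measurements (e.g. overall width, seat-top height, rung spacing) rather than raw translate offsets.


The wall frame of a small rectangular building: four walls, each 2560 mm tall and 140 mm thick, enclosing a footprint 5100 mm (x) by 3690 mm (y) outside-to-outside, with no floor or roof. The front and back walls (the −y and +y sides) span the full width; the two side walls fit between them.


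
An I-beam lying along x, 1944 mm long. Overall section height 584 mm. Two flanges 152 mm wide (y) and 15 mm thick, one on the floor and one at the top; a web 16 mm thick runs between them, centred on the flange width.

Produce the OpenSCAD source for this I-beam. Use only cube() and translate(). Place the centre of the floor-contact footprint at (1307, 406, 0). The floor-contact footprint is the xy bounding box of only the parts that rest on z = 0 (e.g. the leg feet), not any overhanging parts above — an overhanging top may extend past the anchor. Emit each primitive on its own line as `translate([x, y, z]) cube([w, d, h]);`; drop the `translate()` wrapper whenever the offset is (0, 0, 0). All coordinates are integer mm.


translate([335, 330, 0]) cube([1944, 152, 15]);
translate([335, 398, 15]) cube([1944, 16, 554]);
translate([335, 330, 569]) cube([1944, 152, 15]);


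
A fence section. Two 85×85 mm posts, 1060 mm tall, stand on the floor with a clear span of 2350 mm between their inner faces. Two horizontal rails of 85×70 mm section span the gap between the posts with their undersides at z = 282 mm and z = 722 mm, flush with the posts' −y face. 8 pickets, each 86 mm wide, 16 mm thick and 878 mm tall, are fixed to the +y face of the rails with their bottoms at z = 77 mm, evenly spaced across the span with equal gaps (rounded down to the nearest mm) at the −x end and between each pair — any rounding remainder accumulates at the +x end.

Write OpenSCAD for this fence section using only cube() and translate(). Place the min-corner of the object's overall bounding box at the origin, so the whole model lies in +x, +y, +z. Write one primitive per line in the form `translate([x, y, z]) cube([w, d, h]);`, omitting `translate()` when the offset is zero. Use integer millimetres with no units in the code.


cube([85, 85, 1060]);
translate([2435, 0, 0]) cube([85, 85, 1060]);
translate([85, 0, 282]) cube([2350, 85, 70]);
translate([85, 0, 722]) cube([2350, 85, 70]);
translate([269, 85, 77]) cube([86, 16, 878]);
translate([539, 85, 77]) cube([86, 16, 878]);
translate([809, 85, 77]) cube([86, 16, 878]);
translate([1079, 85, 77]) cube([86, 16, 878]);
translate([1349, 85, 77]) cube([86, 16, 878]);
translate([1619, 85, 77]) cube([86, 16, 878]);
translate([1889, 85, 77]) cube([86, 16, 878]);
translate([2159, 85, 77]) cube([86, 16, 878]);


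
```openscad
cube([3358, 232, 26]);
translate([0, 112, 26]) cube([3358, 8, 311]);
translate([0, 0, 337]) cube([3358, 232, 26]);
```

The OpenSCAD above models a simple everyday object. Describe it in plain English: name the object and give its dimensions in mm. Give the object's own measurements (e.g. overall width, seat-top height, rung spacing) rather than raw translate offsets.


An I-beam lying along x, 3358 mm long. Overall section height 363 mm. Two flanges 232 mm wide (y) and 26 mm thick, one on the floor and one at the top; a web 8 mm thick runs between them, centred on the flange width.


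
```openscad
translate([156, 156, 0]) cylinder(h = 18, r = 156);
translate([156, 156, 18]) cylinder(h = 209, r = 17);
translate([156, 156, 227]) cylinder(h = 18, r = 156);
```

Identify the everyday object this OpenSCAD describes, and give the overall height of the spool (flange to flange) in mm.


A spool. The overall height is 245 mm.

Three coaxial cylinders, large–small–large — a spool. Two 18 mm flanges and a 209 mm core give 18 + 209 + 18 = 245 mm.


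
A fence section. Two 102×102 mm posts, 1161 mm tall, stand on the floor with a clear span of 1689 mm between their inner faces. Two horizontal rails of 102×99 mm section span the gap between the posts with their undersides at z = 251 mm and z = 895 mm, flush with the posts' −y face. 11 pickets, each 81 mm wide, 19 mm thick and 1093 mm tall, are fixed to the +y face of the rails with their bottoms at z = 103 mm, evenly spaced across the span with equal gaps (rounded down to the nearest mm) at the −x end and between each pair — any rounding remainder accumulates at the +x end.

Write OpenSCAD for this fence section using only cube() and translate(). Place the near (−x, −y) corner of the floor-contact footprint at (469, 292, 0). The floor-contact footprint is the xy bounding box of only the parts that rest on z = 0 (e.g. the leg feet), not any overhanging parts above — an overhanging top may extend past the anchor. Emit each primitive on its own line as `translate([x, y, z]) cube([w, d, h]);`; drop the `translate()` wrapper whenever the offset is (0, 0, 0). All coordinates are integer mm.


translate([469, 292, 0]) cube([102, 102, 1161]);
translate([2260, 292, 0]) cube([102, 102, 1161]);
translate([571, 292, 251]) cube([1689, 102, 99]);
translate([571, 292, 895]) cube([1689, 102, 99]);
translate([637, 394, 103]) cube([81, 19, 1093]);
translate([784, 394, 103]) cube([81, 19, 1093]);
translate([931, 394, 103]) cube([81, 19, 1093]);
translate([1078, 394, 103]) cube([81, 19, 1093]);
translate([1225, 394, 103]) cube([81, 19, 1093]);
translate([1372, 394, 103]) cube([81, 19, 1093]);
translate([1519, 394, 103]) cube([81, 19, 1093]);
translate([1666, 394, 103]) cube([81, 19, 1093]);
translate([1813, 394, 103]) cube([81, 19, 1093]);
translate([1960, 394, 103]) cube([81, 19, 1093]);
translate([2107, 394, 103]) cube([81, 19, 1093]);


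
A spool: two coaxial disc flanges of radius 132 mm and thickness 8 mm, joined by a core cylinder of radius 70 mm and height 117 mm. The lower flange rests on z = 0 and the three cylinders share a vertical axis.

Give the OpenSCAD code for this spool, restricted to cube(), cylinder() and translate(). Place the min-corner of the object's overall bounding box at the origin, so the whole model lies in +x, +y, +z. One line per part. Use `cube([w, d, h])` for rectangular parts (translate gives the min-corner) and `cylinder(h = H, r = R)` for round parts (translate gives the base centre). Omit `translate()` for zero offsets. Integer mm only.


translate([132, 132, 0]) cylinder(h = 8, r = 132);
translate([132, 132, 8]) cylinder(h = 117, r = 70);
translate([132, 132, 125]) cylinder(h = 8, r = 132);


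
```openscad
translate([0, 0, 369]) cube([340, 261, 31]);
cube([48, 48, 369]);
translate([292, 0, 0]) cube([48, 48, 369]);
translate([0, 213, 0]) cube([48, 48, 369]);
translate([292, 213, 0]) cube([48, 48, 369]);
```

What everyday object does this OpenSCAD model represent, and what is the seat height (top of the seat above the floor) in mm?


A stool. The seat height is 400 mm.

A 340×261×31 slab at z = 369 on four corner posts — a stool. The seat top is 369 + 31 = 400 mm.


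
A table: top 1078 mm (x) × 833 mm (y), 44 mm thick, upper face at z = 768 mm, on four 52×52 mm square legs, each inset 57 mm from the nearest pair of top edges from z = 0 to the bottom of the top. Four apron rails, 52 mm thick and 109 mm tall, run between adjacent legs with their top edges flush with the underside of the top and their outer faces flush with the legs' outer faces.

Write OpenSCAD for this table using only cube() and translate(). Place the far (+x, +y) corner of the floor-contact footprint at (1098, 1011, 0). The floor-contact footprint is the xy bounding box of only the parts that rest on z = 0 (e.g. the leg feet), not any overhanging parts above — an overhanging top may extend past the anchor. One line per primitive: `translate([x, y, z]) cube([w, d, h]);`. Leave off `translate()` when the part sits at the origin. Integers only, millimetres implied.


// leg_h = 768 - 44 = 724
// apron z = 724 - 109 = 615
translate([77, 235, 724]) cube([1078, 833, 44]);
translate([134, 292, 0]) cube([52, 52, 724]);
translate([1046, 292, 0]) cube([52, 52, 724]);
translate([134, 959, 0]) cube([52, 52, 724]);
translate([1046, 959, 0]) cube([52, 52, 724]);
translate([186, 292, 615]) cube([860, 52, 109]);
translate([186, 959, 615]) cube([860, 52, 109]);
translate([134, 344, 615]) cube([52, 615, 109]);
translate([1046, 344, 615]) cube([52, 615, 109]);


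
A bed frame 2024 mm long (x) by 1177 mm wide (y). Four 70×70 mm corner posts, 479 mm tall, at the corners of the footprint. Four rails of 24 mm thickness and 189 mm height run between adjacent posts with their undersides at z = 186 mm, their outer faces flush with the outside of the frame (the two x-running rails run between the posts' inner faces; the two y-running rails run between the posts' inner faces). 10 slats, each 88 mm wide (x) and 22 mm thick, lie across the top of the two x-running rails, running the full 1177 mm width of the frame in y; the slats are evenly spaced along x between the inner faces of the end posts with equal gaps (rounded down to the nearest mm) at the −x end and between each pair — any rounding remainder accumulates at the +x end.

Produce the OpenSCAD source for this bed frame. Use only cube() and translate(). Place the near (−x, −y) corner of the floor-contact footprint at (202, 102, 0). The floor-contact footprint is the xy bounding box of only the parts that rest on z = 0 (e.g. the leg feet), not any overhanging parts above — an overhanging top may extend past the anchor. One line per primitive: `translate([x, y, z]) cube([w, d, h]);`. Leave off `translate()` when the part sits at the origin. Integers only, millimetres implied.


// slat z = rail_z + rail_h = 186 + 189 = 375
// slat gap = ⌊(1884 − 10·88) / 11⌋ = 91
translate([202, 102, 0]) cube([70, 70, 479]);
translate([202, 1209, 0]) cube([70, 70, 479]);
translate([2156, 102, 0]) cube([70, 70, 479]);
translate([2156, 1209, 0]) cube([70, 70, 479]);
translate([272, 102, 186]) cube([1884, 24, 189]);
translate([272, 1255, 186]) cube([1884, 24, 189]);
translate([202, 172, 186]) cube([24, 1037, 189]);
translate([2202, 172, 186]) cube([24, 1037, 189]);
translate([363, 102, 375]) cube([88, 1177, 22]);
translate([542, 102, 375]) cube([88, 1177, 22]);
translate([721, 102, 375]) cube([88, 1177, 22]);
translate([900, 102, 375]) cube([88, 1177, 22]);
translate([1079, 102, 375]) cube([88, 1177, 22]);
translate([1258, 102, 375]) cube([88, 1177, 22]);
translate([1437, 102, 375]) cube([88, 1177, 22]);
translate([1616, 102, 375]) cube([88, 1177, 22]);
translate([1795, 102, 375]) cube([88, 1177, 22]);
translate([1974, 102, 375]) cube([88, 1177, 22]);


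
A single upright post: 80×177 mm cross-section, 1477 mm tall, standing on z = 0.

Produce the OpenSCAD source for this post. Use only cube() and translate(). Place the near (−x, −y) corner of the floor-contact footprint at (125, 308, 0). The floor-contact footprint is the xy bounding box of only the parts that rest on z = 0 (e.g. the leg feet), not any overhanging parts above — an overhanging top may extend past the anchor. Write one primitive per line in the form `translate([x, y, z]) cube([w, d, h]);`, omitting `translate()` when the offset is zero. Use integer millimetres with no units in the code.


translate([125, 308, 0]) cube([80, 177, 1477]);


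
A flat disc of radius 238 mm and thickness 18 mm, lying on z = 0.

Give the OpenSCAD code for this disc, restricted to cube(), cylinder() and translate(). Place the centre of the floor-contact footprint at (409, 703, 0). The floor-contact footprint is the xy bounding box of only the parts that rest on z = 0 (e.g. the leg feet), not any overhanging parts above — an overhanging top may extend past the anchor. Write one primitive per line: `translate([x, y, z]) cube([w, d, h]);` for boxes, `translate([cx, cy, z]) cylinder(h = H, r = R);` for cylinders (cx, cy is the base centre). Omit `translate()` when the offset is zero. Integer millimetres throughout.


translate([409, 703, 0]) cylinder(h = 18, r = 238);


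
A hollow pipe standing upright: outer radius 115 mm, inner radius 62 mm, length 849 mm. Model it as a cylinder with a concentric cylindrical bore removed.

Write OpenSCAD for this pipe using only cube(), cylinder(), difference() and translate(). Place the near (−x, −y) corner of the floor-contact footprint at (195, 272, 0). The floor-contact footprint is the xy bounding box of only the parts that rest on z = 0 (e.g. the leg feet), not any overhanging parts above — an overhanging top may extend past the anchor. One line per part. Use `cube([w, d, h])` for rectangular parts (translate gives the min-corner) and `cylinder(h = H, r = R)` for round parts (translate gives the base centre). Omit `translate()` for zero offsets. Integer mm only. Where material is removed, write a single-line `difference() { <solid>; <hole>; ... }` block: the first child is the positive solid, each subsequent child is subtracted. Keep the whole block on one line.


difference() { translate([310, 387, 0]) cylinder(h = 849, r = 115); translate([310, 387, 0]) cylinder(h = 849, r = 62); }


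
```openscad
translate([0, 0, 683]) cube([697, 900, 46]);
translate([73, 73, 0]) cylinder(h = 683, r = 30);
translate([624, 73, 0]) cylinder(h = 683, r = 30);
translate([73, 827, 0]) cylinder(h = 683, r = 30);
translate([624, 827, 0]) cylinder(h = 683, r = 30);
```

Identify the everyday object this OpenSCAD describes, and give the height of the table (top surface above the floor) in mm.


A table. The table height is 729 mm.

A 697×900×46 slab sits at z = 683 on four Ø60 mm round legs — a table. The top surface is at 683 + 46 = 729 mm.


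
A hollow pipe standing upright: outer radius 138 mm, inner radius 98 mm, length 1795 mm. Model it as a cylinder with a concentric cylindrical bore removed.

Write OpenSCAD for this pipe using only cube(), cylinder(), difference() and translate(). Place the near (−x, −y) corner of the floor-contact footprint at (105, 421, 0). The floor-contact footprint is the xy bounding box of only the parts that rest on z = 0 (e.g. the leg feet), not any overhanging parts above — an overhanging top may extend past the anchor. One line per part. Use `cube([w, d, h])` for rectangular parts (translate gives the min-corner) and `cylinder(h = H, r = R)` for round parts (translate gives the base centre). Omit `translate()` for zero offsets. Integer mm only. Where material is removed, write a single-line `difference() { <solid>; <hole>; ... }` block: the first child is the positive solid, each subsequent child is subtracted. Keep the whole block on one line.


difference() { translate([243, 559, 0]) cylinder(h = 1795, r = 138); translate([243, 559, 0]) cylinder(h = 1795, r = 98); }


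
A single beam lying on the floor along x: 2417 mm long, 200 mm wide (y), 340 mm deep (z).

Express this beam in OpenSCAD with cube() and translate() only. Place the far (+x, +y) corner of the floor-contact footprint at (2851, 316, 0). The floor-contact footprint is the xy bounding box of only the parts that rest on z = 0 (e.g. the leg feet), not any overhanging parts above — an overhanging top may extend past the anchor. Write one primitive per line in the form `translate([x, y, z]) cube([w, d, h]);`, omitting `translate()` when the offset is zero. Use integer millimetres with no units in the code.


translate([434, 116, 0]) cube([2417, 200, 340]);


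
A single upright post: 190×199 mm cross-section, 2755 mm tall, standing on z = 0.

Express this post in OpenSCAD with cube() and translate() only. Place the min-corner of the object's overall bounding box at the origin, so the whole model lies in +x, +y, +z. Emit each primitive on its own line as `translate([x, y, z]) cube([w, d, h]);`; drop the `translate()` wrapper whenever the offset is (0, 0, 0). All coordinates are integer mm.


cube([190, 199, 2755]);


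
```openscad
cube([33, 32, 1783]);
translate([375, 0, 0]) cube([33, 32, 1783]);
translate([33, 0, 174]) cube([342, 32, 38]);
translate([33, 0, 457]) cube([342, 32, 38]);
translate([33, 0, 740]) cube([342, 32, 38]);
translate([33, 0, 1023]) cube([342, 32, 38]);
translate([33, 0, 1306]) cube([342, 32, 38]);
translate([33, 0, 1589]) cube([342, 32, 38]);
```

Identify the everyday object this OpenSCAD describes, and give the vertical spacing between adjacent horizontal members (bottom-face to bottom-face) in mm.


A ladder. The rung spacing is 283 mm.

Two tall 33×32 posts with 6 short bars between them — a ladder. Adjacent rungs sit at z = 174 and z = 457, so the spacing is 457 − 174 = 283 mm.


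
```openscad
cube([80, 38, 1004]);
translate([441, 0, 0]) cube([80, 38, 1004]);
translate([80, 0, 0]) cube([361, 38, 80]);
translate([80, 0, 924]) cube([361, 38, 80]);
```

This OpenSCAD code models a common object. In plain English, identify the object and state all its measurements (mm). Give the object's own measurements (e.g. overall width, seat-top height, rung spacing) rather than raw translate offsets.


A rectangular picture frame lying in the x–z plane (depth along y). The opening is 361 mm wide (x) by 844 mm tall (z), surrounded by a border 80 mm wide on all four sides. The frame is 38 mm deep and is made of two full-height vertical stiles with two horizontal rails fitted between them.


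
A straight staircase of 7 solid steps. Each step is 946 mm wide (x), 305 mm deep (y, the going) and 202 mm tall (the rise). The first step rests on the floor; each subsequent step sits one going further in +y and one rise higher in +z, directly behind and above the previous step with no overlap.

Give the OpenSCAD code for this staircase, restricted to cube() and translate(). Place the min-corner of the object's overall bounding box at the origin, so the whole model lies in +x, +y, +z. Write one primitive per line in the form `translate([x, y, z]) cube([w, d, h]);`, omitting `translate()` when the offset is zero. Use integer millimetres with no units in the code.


cube([946, 305, 202]);
translate([0, 305, 202]) cube([946, 305, 202]);
translate([0, 610, 404]) cube([946, 305, 202]);
translate([0, 915, 606]) cube([946, 305, 202]);
translate([0, 1220, 808]) cube([946, 305, 202]);
translate([0, 1525, 1010]) cube([946, 305, 202]);
translate([0, 1830, 1212]) cube([946, 305, 202]);


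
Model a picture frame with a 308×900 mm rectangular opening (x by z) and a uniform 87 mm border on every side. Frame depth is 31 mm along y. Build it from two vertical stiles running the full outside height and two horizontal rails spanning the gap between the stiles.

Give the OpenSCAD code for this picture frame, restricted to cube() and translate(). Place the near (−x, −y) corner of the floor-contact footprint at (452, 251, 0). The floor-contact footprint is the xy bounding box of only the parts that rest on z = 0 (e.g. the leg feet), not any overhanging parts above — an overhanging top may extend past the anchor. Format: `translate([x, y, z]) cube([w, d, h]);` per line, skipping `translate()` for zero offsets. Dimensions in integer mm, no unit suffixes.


translate([452, 251, 0]) cube([87, 31, 1074]);
translate([847, 251, 0]) cube([87, 31, 1074]);
translate([539, 251, 0]) cube([308, 31, 87]);
translate([539, 251, 987]) cube([308, 31, 87]);


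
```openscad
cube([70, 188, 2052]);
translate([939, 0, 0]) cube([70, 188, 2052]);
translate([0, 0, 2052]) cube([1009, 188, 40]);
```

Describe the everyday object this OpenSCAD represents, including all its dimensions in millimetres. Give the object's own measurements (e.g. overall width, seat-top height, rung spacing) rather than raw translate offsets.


A door frame. The clear opening is 869 mm wide and 2052 mm high. Two 70 mm wide jambs, 188 mm deep, stand either side of the opening from the floor to the top of the opening. A 40 mm thick head sits across the top of both jambs, spanning the full outside width of the frame.


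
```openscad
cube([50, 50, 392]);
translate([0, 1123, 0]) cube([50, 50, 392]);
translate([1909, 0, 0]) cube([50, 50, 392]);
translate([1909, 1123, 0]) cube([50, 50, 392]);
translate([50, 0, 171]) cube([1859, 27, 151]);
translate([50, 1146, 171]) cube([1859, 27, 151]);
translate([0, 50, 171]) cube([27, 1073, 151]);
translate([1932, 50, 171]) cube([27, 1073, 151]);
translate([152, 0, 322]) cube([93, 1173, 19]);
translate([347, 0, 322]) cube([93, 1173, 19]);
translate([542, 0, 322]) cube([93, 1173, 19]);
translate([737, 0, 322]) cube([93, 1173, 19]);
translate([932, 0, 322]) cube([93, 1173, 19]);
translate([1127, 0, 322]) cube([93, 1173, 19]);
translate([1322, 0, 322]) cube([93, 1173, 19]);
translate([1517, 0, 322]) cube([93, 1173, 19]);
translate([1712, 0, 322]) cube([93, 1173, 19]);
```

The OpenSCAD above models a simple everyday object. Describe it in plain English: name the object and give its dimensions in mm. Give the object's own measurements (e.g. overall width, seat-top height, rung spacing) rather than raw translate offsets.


A bed frame 1959 mm long (x) by 1173 mm wide (y). Four 50×50 mm corner posts, 392 mm tall, at the corners of the footprint. Four rails of 27 mm thickness and 151 mm height run between adjacent posts with their undersides at z = 171 mm, their outer faces flush with the outside of the frame (the two x-running rails run between the posts' inner faces; the two y-running rails run between the posts' inner faces). 9 slats, each 93 mm wide (x) and 19 mm thick, lie across the top of the two x-running rails, running the full 1173 mm width of the frame in y; along x they sit between the end posts with a 102 mm gap after the −x posts and between neighbouring slats, leaving 104 mm before the +x posts.


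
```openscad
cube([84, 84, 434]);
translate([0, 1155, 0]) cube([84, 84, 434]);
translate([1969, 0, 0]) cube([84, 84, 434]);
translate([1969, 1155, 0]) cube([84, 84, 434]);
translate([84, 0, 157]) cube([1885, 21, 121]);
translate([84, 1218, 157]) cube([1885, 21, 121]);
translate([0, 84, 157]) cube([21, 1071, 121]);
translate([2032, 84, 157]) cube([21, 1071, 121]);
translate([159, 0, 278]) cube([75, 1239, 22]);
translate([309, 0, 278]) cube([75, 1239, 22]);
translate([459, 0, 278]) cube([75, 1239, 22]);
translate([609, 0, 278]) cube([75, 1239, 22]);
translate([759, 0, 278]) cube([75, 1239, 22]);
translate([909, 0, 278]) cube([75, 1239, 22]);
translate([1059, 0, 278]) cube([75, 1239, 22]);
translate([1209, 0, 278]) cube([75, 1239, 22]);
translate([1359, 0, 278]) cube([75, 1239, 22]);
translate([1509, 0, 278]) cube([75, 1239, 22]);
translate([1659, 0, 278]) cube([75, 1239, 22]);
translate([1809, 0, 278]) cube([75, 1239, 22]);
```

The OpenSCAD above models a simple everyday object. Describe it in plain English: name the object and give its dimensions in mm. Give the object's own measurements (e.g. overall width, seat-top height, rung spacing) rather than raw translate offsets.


A bed frame 2053 mm long (x) by 1239 mm wide (y). Four 84×84 mm corner posts, 434 mm tall, at the corners of the footprint. Four rails of 21 mm thickness and 121 mm height run between adjacent posts with their undersides at z = 157 mm, their outer faces flush with the outside of the frame (the two x-running rails run between the posts' inner faces; the two y-running rails run between the posts' inner faces). 12 slats, each 75 mm wide (x) and 22 mm thick, lie across the top of the two x-running rails, running the full 1239 mm width of the frame in y; along x they sit between the end posts with a 75 mm gap after the −x posts and between neighbouring slats, leaving 85 mm before the +x posts.


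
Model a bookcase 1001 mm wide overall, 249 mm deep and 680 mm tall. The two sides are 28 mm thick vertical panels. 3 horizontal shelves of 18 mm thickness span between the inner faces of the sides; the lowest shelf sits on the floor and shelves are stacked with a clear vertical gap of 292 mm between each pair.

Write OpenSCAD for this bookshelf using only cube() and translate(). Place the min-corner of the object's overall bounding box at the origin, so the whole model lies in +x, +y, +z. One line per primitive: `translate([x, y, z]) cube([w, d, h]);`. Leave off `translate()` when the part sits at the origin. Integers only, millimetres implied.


cube([28, 249, 680]);
translate([973, 0, 0]) cube([28, 249, 680]);
translate([28, 0, 0]) cube([945, 249, 18]);
translate([28, 0, 310]) cube([945, 249, 18]);
translate([28, 0, 620]) cube([945, 249, 18]);


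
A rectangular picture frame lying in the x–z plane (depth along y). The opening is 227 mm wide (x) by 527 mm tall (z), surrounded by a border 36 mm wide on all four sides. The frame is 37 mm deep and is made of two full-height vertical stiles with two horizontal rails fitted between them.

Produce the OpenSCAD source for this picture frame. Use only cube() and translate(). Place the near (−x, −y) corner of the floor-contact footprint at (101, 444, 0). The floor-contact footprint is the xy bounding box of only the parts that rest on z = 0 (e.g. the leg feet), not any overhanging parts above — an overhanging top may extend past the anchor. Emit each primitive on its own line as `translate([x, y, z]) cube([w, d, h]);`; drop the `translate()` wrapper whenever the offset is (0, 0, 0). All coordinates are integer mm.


translate([101, 444, 0]) cube([36, 37, 599]);
translate([364, 444, 0]) cube([36, 37, 599]);
translate([137, 444, 0]) cube([227, 37, 36]);
translate([137, 444, 563]) cube([227, 37, 36]);


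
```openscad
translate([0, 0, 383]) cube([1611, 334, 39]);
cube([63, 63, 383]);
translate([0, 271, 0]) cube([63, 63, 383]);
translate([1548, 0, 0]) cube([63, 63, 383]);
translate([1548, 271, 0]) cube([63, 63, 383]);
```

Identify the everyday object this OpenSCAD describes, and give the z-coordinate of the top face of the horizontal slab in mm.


A bench. The seat-top height is 422 mm.

A long slab on four corner posts — a bench. The slab sits at z = 383 with thickness 39, so the top is 383 + 39 = 422 mm.


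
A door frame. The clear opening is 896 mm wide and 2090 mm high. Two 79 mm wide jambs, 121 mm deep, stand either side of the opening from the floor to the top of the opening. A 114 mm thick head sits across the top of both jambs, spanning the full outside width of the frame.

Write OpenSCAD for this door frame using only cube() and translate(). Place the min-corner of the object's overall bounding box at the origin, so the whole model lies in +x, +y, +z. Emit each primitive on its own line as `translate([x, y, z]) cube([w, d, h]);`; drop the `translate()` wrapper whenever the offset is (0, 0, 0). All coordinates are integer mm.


cube([79, 121, 2090]);
translate([975, 0, 0]) cube([79, 121, 2090]);
translate([0, 0, 2090]) cube([1054, 121, 114]);
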